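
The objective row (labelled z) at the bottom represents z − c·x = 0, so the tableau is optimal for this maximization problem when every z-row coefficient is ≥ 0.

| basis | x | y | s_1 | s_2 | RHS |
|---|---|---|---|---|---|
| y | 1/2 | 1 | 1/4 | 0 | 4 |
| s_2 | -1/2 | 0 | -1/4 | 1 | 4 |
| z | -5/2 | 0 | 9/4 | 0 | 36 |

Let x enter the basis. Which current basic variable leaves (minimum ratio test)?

y

Column x entries and ratios — y: 4/(1/2) = 8; s_2: -1/2 ≤ 0, skip.
Smallest ratio is 8 in the row of y, so y leaves.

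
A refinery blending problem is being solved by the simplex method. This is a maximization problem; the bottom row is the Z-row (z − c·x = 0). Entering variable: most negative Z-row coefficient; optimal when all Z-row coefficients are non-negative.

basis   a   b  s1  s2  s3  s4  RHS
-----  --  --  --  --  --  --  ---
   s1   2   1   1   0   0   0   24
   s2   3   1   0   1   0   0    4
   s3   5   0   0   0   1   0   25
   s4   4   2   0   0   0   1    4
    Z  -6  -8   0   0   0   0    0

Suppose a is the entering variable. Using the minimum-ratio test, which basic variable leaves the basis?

s4

Column a entries and ratios — s1: 24/2 = 12; s2: 4/3 = 4/3; s3: 25/5 = 5; s4: 4/4 = 1.
Smallest ratio is 1 in the row of s4, so s4 leaves.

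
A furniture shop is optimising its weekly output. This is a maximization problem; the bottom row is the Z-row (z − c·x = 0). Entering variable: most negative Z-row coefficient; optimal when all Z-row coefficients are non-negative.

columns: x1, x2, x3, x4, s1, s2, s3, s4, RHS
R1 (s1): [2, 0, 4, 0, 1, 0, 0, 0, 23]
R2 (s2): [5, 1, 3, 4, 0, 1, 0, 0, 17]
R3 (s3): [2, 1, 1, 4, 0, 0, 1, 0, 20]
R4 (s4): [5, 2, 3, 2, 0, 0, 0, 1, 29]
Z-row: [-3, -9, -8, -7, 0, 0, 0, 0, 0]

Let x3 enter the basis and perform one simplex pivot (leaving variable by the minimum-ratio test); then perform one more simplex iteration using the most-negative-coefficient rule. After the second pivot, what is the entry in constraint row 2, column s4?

Ratio test on column x3 — row 1: 23/4 = 23/4; row 2: 17/3 = 17/3; row 3: 20/1 = 20; row 4: 29/3 = 29/3. Minimum is 17/3 at row 2 (s2 leaves); pivot element 3.
Divide row 2 by 3; eliminate column x3 from the other rows.
Second iteration: most negative Z-row entry is -19/3 in column x2, so x2 enters.
Ratio test on column x2 — row 1: entry -4/3 ≤ 0; row 2: (17/3)/(1/3) = 17; row 3: (43/3)/(2/3) = 43/2; row 4: 12/1 = 12. Minimum is 12 at row 4 (s4 leaves); pivot element 1.
Divide row 4 by 1; eliminate column x2 from the other rows.
After both pivots, the entry at constraint row 2, column s4 is -1/3.

-1/3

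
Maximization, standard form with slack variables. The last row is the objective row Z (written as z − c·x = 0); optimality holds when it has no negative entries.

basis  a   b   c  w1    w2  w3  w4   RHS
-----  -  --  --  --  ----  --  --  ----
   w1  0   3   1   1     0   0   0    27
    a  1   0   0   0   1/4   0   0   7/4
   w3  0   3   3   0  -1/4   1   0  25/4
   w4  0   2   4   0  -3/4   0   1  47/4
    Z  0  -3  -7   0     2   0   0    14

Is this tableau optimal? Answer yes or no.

The Z-row has a negative entry -7 in column c, so it is not optimal.

no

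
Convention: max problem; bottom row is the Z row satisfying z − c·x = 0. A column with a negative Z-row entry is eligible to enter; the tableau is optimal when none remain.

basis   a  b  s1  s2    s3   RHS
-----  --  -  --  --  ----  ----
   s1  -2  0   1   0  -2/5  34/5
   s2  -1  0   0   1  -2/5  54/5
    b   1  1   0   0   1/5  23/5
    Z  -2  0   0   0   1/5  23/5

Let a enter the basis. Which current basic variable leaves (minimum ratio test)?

Column a entries and ratios — s1: -2 ≤ 0, skip; s2: -1 ≤ 0, skip; b: (23/5)/1 = 23/5.
Smallest ratio is 23/5 in the row of b, so b leaves.

b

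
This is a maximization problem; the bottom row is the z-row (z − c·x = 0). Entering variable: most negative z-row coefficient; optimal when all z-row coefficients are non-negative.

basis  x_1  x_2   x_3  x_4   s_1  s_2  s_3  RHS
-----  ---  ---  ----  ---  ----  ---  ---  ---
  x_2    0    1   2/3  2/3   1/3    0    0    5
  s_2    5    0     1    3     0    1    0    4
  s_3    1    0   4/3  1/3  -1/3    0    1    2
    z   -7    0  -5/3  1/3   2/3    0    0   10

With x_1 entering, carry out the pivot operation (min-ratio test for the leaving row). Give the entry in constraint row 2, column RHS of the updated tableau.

Ratio test on column x_1 — row 1: entry 0 ≤ 0; row 2: 4/5 = 4/5; row 3: 2/1 = 2. Minimum is 4/5 at row 2 (s_2 leaves); pivot element 5.
Divide row 2 by 5; eliminate column x_1 from the other rows.
In the new row 2, the RHS entry is the old entry divided by the pivot: 4/5 = 4/5.

4/5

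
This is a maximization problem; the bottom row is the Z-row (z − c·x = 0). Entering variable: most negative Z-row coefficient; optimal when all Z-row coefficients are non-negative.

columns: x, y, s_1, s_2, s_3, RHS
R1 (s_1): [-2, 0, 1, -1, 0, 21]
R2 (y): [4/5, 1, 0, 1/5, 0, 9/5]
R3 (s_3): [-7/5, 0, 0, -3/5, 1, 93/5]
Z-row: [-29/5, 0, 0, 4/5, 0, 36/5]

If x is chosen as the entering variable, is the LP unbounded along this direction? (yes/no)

no

Column x has positive entries in row(s) 2, so the ratio test bounds it — not unbounded.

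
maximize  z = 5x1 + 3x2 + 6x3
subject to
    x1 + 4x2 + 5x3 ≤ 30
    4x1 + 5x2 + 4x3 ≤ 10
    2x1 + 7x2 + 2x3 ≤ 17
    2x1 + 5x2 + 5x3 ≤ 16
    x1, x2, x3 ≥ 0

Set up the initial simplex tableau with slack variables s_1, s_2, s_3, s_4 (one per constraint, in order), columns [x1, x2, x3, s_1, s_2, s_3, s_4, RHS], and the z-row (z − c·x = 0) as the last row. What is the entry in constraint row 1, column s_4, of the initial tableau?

0

Slack s_4 belongs to constraint 4; its column is the unit vector e_4, so the entry in row 1 is 0.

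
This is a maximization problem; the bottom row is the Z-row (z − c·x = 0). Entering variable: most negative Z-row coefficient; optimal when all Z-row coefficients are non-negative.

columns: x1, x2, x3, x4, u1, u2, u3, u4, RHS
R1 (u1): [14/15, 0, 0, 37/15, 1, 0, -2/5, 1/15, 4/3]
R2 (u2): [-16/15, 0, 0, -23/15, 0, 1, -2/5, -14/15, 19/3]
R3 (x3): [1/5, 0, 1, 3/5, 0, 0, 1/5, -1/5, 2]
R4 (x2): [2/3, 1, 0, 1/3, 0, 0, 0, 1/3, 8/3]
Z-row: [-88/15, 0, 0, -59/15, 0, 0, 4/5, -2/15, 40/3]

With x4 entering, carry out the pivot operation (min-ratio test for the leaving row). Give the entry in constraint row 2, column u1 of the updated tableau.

Ratio test on column x4 — row 1: (4/3)/(37/15) = 20/37; row 2: entry -23/15 ≤ 0; row 3: 2/(3/5) = 10/3; row 4: (8/3)/(1/3) = 8. Minimum is 20/37 at row 1 (u1 leaves); pivot element 37/15.
Divide row 1 by 37/15; eliminate column x4 from the other rows.
Row 2 update in column u1: 0 − (-23/15)·(15/37) = 23/37.

23/37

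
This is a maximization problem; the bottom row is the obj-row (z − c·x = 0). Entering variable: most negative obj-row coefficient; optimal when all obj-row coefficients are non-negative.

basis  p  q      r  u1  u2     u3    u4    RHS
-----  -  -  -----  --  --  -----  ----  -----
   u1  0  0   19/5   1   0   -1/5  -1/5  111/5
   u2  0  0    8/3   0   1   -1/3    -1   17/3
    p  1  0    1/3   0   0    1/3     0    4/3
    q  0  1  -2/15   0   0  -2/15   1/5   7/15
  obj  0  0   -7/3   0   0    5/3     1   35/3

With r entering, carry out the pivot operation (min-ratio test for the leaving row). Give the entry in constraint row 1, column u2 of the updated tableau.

-57/40

Ratio test on column r — row 1: (111/5)/(19/5) = 111/19; row 2: (17/3)/(8/3) = 17/8; row 3: (4/3)/(1/3) = 4; row 4: entry -2/15 ≤ 0. Minimum is 17/8 at row 2 (u2 leaves); pivot element 8/3.
Divide row 2 by 8/3; eliminate column r from the other rows.
Row 1 update in column u2: 0 − (19/5)·(3/8) = -57/40.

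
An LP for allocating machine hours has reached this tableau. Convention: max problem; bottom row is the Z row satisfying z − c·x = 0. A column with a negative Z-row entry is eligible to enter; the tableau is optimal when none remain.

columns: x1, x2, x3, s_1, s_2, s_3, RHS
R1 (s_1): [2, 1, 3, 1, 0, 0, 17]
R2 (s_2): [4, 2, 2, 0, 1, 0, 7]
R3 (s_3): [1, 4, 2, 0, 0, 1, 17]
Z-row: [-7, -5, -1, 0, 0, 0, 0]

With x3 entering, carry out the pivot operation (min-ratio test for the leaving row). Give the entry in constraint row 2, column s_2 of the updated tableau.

Ratio test on column x3 — row 1: 17/3 = 17/3; row 2: 7/2 = 7/2; row 3: 17/2 = 17/2. Minimum is 7/2 at row 2 (s_2 leaves); pivot element 2.
Divide row 2 by 2; eliminate column x3 from the other rows.
In the new row 2, the s_2 entry is the old entry divided by the pivot: 1/2 = 1/2.

1/2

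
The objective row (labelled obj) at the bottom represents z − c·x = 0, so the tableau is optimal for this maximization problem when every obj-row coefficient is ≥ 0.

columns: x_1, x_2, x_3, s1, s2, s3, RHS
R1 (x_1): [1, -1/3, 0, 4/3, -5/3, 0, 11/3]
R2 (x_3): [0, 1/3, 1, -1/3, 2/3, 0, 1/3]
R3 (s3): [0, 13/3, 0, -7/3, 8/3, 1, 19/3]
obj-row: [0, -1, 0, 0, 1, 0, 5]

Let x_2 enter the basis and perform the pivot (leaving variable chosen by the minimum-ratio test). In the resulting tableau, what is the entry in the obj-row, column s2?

Ratio test on column x_2 — row 1: entry -1/3 ≤ 0; row 2: (1/3)/(1/3) = 1; row 3: (19/3)/(13/3) = 19/13. Minimum is 1 at row 2 (x_3 leaves); pivot element 1/3.
Divide row 2 by 1/3; eliminate column x_2 from the other rows.
obj-row update in column s2: 1 − (-1)·2 = 3.

3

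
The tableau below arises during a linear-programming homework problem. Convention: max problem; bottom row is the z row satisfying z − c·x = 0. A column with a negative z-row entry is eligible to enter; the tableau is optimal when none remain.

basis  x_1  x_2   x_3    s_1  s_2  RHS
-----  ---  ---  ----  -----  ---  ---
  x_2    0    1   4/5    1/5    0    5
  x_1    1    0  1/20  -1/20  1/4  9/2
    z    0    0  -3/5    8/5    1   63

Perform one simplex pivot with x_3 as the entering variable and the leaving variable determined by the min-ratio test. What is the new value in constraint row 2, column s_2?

1/4

Ratio test on column x_3 — row 1: 5/(4/5) = 25/4; row 2: (9/2)/(1/20) = 90. Minimum is 25/4 at row 1 (x_2 leaves); pivot element 4/5.
Divide row 1 by 4/5; eliminate column x_3 from the other rows.
Row 2 update in column s_2: 1/4 − (1/20)·0 = 1/4.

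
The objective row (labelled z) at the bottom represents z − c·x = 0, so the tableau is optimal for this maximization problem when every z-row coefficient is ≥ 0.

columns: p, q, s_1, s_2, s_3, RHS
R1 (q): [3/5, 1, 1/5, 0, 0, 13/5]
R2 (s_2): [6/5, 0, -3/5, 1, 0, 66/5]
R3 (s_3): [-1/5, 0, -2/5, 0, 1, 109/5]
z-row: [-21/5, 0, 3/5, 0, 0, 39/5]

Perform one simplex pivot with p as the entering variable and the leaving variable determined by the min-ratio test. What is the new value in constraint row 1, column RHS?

13/3

Ratio test on column p — row 1: (13/5)/(3/5) = 13/3; row 2: (66/5)/(6/5) = 11; row 3: entry -1/5 ≤ 0. Minimum is 13/3 at row 1 (q leaves); pivot element 3/5.
Divide row 1 by 3/5; eliminate column p from the other rows.
In the new row 1, the RHS entry is the old entry divided by the pivot: (13/5)/(3/5) = 13/3.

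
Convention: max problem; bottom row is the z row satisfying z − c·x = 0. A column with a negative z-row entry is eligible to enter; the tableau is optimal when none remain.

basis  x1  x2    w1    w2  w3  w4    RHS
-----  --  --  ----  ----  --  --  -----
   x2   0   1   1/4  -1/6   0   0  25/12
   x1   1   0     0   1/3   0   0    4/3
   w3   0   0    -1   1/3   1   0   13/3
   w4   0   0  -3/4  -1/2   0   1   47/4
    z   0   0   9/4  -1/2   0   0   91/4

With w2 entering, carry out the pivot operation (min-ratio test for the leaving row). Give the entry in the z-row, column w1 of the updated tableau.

9/4

Ratio test on column w2 — row 1: entry -1/6 ≤ 0; row 2: (4/3)/(1/3) = 4; row 3: (13/3)/(1/3) = 13; row 4: entry -1/2 ≤ 0. Minimum is 4 at row 2 (x1 leaves); pivot element 1/3.
Divide row 2 by 1/3; eliminate column w2 from the other rows.
z-row update in column w1: 9/4 − (-1/2)·0 = 9/4.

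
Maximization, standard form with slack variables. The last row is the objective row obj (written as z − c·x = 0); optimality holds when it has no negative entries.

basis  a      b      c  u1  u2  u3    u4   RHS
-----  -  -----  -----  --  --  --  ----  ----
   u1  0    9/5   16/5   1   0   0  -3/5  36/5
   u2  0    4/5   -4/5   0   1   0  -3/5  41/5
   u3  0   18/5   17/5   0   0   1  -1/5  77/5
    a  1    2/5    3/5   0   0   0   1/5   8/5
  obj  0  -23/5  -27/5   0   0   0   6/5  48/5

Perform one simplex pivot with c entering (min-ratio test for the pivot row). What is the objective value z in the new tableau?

Ratio test on column c — row 1: (36/5)/(16/5) = 9/4; row 2: entry -4/5 ≤ 0; row 3: (77/5)/(17/5) = 77/17; row 4: (8/5)/(3/5) = 8/3. Minimum is 9/4 at row 1 (u1 leaves); pivot element 16/5.
Pivot on row 1; the obj-row RHS becomes 48/5 − (-27/5)·(9/4) = 87/4.

87/4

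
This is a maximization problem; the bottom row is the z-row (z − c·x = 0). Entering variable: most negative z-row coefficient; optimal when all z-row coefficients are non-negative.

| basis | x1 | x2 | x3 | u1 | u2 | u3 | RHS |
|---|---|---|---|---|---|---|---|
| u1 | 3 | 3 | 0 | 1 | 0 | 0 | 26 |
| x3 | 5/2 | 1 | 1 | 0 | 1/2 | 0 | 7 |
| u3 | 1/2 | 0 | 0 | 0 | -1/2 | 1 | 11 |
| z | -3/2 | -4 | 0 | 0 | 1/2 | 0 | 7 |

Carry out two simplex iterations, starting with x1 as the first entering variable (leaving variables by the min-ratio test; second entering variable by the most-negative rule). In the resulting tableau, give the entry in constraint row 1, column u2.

Ratio test on column x1 — row 1: 26/3 = 26/3; row 2: 7/(5/2) = 14/5; row 3: 11/(1/2) = 22. Minimum is 14/5 at row 2 (x3 leaves); pivot element 5/2.
Divide row 2 by 5/2; eliminate column x1 from the other rows.
Second iteration: most negative z-row entry is -17/5 in column x2, so x2 enters.
Ratio test on column x2 — row 1: (88/5)/(9/5) = 88/9; row 2: (14/5)/(2/5) = 7; row 3: entry -1/5 ≤ 0. Minimum is 7 at row 2 (x1 leaves); pivot element 2/5.
Divide row 2 by 2/5; eliminate column x2 from the other rows.
After both pivots, the entry at constraint row 1, column u2 is -3/2.

-3/2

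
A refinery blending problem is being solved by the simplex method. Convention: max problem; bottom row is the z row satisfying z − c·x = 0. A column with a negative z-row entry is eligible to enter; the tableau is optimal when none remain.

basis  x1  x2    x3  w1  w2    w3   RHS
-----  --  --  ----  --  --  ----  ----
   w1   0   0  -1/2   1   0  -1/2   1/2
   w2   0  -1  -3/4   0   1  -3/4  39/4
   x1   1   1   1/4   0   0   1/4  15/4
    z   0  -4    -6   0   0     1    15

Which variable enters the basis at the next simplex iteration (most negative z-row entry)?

Negative z-row entries: x2: -4, x3: -6.
The most negative is -6 in column x3, so x3 enters.

x3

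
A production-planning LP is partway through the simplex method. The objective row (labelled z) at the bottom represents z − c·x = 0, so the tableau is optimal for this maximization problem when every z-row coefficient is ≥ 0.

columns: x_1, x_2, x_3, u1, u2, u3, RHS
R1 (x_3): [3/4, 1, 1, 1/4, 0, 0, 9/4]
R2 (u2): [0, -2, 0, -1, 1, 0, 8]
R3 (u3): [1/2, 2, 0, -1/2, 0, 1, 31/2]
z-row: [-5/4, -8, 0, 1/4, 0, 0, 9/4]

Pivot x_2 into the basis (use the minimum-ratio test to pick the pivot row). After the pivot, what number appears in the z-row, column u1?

9/4

Ratio test on column x_2 — row 1: (9/4)/1 = 9/4; row 2: entry -2 ≤ 0; row 3: (31/2)/2 = 31/4. Minimum is 9/4 at row 1 (x_3 leaves); pivot element 1.
Divide row 1 by 1; eliminate column x_2 from the other rows.
z-row update in column u1: 1/4 − (-8)·(1/4) = 9/4.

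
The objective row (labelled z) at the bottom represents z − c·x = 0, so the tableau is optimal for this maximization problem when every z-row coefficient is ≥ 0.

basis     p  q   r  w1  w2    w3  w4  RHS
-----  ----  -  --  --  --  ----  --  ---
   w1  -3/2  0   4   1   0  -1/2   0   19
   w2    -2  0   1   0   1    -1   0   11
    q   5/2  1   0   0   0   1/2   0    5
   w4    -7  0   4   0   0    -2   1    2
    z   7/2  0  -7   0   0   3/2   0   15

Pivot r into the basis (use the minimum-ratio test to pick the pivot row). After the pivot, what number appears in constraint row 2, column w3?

Ratio test on column r — row 1: 19/4 = 19/4; row 2: 11/1 = 11; row 3: entry 0 ≤ 0; row 4: 2/4 = 1/2. Minimum is 1/2 at row 4 (w4 leaves); pivot element 4.
Divide row 4 by 4; eliminate column r from the other rows.
Row 2 update in column w3: -1 − 1·(-1/2) = -1/2.

-1/2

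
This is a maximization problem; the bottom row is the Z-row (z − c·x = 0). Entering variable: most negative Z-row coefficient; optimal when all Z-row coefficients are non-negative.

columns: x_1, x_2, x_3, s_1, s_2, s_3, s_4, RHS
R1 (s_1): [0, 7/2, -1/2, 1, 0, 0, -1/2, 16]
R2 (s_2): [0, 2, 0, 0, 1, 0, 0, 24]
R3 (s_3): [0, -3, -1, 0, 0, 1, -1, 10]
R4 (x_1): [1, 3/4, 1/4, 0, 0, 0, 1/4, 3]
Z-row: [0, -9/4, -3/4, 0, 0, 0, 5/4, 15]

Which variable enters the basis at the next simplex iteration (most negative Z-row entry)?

x_2

Negative Z-row entries: x_2: -9/4, x_3: -3/4.
The most negative is -9/4 in column x_2, so x_2 enters.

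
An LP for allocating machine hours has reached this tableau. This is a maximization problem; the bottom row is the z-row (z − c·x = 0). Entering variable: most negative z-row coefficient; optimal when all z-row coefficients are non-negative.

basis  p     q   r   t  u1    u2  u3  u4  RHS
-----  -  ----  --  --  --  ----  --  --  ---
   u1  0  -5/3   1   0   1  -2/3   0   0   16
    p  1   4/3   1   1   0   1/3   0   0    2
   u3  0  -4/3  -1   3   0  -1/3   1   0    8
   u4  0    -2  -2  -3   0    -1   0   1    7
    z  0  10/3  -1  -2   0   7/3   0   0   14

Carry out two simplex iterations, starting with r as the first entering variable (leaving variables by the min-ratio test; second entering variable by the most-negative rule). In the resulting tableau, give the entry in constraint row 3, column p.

-3

Ratio test on column r — row 1: 16/1 = 16; row 2: 2/1 = 2; row 3: entry -1 ≤ 0; row 4: entry -2 ≤ 0. Minimum is 2 at row 2 (p leaves); pivot element 1.
Divide row 2 by 1; eliminate column r from the other rows.
Second iteration: most negative z-row entry is -1 in column t, so t enters.
Ratio test on column t — row 1: entry -1 ≤ 0; row 2: 2/1 = 2; row 3: 10/4 = 5/2; row 4: entry -1 ≤ 0. Minimum is 2 at row 2 (r leaves); pivot element 1.
Divide row 2 by 1; eliminate column t from the other rows.
After both pivots, the entry at constraint row 3, column p is -3.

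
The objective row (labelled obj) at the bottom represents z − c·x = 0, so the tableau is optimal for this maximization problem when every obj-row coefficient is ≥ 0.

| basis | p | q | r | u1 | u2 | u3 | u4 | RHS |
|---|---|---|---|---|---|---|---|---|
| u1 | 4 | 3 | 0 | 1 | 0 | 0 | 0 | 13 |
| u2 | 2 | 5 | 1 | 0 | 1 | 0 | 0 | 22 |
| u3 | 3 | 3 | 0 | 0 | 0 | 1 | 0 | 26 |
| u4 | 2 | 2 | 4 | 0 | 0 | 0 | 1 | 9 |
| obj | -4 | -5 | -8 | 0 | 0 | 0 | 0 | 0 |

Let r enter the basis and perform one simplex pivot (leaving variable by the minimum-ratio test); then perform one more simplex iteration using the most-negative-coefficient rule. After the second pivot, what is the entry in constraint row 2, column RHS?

Ratio test on column r — row 1: entry 0 ≤ 0; row 2: 22/1 = 22; row 3: entry 0 ≤ 0; row 4: 9/4 = 9/4. Minimum is 9/4 at row 4 (u4 leaves); pivot element 4.
Divide row 4 by 4; eliminate column r from the other rows.
Second iteration: most negative obj-row entry is -1 in column q, so q enters.
Ratio test on column q — row 1: 13/3 = 13/3; row 2: (79/4)/(9/2) = 79/18; row 3: 26/3 = 26/3; row 4: (9/4)/(1/2) = 9/2. Minimum is 13/3 at row 1 (u1 leaves); pivot element 3.
Divide row 1 by 3; eliminate column q from the other rows.
After both pivots, the entry at constraint row 2, column RHS is 1/4.

1/4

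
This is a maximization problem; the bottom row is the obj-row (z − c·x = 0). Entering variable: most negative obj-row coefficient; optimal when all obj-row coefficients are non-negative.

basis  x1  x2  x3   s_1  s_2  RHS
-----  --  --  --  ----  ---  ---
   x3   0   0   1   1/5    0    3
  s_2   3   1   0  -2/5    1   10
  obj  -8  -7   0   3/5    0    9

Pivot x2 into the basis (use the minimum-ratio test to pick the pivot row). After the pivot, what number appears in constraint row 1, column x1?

0

Ratio test on column x2 — row 1: entry 0 ≤ 0; row 2: 10/1 = 10. Minimum is 10 at row 2 (s_2 leaves); pivot element 1.
Divide row 2 by 1; eliminate column x2 from the other rows.
Row 1 update in column x1: 0 − 0·3 = 0.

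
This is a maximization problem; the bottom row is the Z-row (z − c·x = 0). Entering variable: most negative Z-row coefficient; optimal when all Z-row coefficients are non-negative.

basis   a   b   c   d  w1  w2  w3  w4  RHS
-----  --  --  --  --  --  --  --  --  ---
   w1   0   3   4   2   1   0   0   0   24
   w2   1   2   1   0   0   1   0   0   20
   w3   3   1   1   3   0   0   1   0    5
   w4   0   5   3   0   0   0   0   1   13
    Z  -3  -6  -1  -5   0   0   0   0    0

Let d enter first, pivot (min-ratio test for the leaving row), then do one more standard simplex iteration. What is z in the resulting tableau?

Ratio test on column d — row 1: 24/2 = 12; row 2: entry 0 ≤ 0; row 3: 5/3 = 5/3; row 4: entry 0 ≤ 0. Minimum is 5/3 at row 3 (w3 leaves); pivot element 3.
Pivot on row 3; the Z-row RHS becomes 0 − (-5)·(5/3) = 25/3.
Next entering variable (most negative Z-row entry -13/3): b.
Ratio test on column b — row 1: (62/3)/(7/3) = 62/7; row 2: 20/2 = 10; row 3: (5/3)/(1/3) = 5; row 4: 13/5 = 13/5. Minimum is 13/5 at row 4 (w4 leaves); pivot element 5.
After the second pivot the Z-row RHS is 25/3 − (-13/3)·(13/5) = 98/5.

98/5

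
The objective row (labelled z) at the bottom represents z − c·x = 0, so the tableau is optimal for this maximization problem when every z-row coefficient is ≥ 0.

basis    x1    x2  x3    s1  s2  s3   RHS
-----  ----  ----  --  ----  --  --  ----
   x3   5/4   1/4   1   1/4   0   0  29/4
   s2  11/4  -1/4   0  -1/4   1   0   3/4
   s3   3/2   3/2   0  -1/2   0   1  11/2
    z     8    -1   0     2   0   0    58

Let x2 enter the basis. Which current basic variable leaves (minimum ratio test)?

s3

Column x2 entries and ratios — x3: (29/4)/(1/4) = 29; s2: -1/4 ≤ 0, skip; s3: (11/2)/(3/2) = 11/3.
Smallest ratio is 11/3 in the row of s3, so s3 leaves.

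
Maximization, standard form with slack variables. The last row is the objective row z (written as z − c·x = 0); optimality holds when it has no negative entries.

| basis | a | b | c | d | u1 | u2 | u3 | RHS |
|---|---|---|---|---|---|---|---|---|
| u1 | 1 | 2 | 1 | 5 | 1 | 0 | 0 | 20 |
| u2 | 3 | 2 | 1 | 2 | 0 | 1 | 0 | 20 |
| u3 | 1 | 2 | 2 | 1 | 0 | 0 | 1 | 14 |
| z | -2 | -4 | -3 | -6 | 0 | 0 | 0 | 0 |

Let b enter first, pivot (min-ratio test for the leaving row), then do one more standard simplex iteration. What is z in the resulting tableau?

34

Ratio test on column b — row 1: 20/2 = 10; row 2: 20/2 = 10; row 3: 14/2 = 7. Minimum is 7 at row 3 (u3 leaves); pivot element 2.
Pivot on row 3; the z-row RHS becomes 0 − (-4)·7 = 28.
Next entering variable (most negative z-row entry -4): d.
Ratio test on column d — row 1: 6/4 = 3/2; row 2: 6/1 = 6; row 3: 7/(1/2) = 14. Minimum is 3/2 at row 1 (u1 leaves); pivot element 4.
After the second pivot the z-row RHS is 28 − (-4)·(3/2) = 34.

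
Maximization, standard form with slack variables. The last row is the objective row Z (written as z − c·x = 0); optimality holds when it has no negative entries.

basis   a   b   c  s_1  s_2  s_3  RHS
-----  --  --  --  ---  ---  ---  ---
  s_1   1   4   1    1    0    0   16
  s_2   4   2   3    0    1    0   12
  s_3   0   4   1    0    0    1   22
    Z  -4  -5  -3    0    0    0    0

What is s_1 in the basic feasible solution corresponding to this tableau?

16

s_1 is basic (row 1); its value is the RHS of that row, 16.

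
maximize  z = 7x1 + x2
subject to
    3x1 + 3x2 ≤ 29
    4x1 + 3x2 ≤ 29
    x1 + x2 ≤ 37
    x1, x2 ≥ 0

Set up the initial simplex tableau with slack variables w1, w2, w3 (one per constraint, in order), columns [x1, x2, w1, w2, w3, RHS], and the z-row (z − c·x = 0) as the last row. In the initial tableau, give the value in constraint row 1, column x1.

3

Constraint 1 has coefficient 3 on x1.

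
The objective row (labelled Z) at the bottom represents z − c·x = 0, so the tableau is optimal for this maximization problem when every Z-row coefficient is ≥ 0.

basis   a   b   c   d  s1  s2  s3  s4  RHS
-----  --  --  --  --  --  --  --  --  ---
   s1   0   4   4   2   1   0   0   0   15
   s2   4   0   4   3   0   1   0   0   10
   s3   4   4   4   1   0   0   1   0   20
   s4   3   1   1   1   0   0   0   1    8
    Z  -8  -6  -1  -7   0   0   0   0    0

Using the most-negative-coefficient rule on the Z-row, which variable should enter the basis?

Negative Z-row entries: a: -8, b: -6, c: -1, d: -7.
The most negative is -8 in column a, so a enters.

a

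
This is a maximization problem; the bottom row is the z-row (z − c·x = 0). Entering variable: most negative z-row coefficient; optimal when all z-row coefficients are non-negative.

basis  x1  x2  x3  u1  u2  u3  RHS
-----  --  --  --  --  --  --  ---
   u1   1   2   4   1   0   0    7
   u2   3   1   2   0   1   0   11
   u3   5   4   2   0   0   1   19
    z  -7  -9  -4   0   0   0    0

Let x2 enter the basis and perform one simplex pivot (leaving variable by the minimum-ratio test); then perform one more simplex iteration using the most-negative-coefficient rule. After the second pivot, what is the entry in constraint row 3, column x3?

Ratio test on column x2 — row 1: 7/2 = 7/2; row 2: 11/1 = 11; row 3: 19/4 = 19/4. Minimum is 7/2 at row 1 (u1 leaves); pivot element 2.
Divide row 1 by 2; eliminate column x2 from the other rows.
Second iteration: most negative z-row entry is -5/2 in column x1, so x1 enters.
Ratio test on column x1 — row 1: (7/2)/(1/2) = 7; row 2: (15/2)/(5/2) = 3; row 3: 5/3 = 5/3. Minimum is 5/3 at row 3 (u3 leaves); pivot element 3.
Divide row 3 by 3; eliminate column x1 from the other rows.
After both pivots, the entry at constraint row 3, column x3 is -2.

-2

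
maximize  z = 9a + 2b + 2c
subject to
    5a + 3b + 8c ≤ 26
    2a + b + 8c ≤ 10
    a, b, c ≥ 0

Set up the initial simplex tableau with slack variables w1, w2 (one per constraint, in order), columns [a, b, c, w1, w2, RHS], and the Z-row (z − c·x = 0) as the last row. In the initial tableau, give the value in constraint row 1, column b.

Constraint 1 has coefficient 3 on b.

3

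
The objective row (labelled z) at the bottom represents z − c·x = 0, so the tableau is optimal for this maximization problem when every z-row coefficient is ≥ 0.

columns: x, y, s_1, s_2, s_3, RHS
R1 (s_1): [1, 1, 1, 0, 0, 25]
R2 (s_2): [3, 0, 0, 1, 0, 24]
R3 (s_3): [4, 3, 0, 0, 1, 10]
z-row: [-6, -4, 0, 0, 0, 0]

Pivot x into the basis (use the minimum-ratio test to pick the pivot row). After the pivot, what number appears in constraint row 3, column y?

Ratio test on column x — row 1: 25/1 = 25; row 2: 24/3 = 8; row 3: 10/4 = 5/2. Minimum is 5/2 at row 3 (s_3 leaves); pivot element 4.
Divide row 3 by 4; eliminate column x from the other rows.
In the new row 3, the y entry is the old entry divided by the pivot: 3/4 = 3/4.

3/4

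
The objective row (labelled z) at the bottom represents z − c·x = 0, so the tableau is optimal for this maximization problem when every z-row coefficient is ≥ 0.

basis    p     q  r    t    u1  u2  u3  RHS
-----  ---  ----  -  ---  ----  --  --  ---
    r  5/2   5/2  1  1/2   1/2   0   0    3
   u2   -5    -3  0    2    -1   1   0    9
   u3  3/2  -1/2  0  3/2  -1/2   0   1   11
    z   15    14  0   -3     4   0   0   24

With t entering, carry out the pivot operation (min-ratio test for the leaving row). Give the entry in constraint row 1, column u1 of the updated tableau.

3/4

Ratio test on column t — row 1: 3/(1/2) = 6; row 2: 9/2 = 9/2; row 3: 11/(3/2) = 22/3. Minimum is 9/2 at row 2 (u2 leaves); pivot element 2.
Divide row 2 by 2; eliminate column t from the other rows.
Row 1 update in column u1: 1/2 − (1/2)·(-1/2) = 3/4.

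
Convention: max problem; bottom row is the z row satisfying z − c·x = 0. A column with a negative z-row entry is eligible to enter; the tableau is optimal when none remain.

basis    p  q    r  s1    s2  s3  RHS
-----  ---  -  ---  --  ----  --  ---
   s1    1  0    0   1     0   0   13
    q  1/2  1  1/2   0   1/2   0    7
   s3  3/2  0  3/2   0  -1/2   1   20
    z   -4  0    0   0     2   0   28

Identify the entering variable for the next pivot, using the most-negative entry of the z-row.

Negative z-row entries: p: -4.
The most negative is -4 in column p, so p enters.

p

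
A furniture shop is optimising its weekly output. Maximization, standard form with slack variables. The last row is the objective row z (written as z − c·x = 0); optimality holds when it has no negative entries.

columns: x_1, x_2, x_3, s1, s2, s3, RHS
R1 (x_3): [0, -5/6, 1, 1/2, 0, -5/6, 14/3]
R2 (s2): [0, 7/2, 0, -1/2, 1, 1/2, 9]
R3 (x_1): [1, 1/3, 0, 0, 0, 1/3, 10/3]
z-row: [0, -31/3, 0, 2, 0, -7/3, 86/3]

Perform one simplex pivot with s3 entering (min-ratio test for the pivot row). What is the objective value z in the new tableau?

Ratio test on column s3 — row 1: entry -5/6 ≤ 0; row 2: 9/(1/2) = 18; row 3: (10/3)/(1/3) = 10. Minimum is 10 at row 3 (x_1 leaves); pivot element 1/3.
Pivot on row 3; the z-row RHS becomes 86/3 − (-7/3)·10 = 52.

52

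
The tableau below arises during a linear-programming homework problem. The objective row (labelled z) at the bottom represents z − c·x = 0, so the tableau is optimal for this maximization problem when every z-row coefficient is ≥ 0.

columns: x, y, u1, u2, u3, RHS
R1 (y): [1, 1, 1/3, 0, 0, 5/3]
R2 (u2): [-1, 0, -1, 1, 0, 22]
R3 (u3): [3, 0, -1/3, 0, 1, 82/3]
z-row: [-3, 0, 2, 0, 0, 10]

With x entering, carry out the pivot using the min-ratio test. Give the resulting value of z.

Ratio test on column x — row 1: (5/3)/1 = 5/3; row 2: entry -1 ≤ 0; row 3: (82/3)/3 = 82/9. Minimum is 5/3 at row 1 (y leaves); pivot element 1.
Pivot on row 1; the z-row RHS becomes 10 − (-3)·(5/3) = 15.

15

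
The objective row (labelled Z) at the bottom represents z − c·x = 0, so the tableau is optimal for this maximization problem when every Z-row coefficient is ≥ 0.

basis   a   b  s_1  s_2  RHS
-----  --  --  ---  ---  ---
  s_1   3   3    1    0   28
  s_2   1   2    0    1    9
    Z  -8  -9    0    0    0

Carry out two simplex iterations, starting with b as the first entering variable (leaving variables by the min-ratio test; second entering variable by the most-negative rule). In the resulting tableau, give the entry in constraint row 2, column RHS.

9

Ratio test on column b — row 1: 28/3 = 28/3; row 2: 9/2 = 9/2. Minimum is 9/2 at row 2 (s_2 leaves); pivot element 2.
Divide row 2 by 2; eliminate column b from the other rows.
Second iteration: most negative Z-row entry is -7/2 in column a, so a enters.
Ratio test on column a — row 1: (29/2)/(3/2) = 29/3; row 2: (9/2)/(1/2) = 9. Minimum is 9 at row 2 (b leaves); pivot element 1/2.
Divide row 2 by 1/2; eliminate column a from the other rows.
After both pivots, the entry at constraint row 2, column RHS is 9.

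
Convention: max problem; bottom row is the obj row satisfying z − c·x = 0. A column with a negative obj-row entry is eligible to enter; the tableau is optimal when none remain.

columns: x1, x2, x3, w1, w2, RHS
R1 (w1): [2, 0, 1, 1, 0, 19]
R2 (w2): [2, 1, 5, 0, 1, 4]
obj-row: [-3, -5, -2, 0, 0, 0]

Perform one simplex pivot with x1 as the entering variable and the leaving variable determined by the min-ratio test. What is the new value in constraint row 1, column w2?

Ratio test on column x1 — row 1: 19/2 = 19/2; row 2: 4/2 = 2. Minimum is 2 at row 2 (w2 leaves); pivot element 2.
Divide row 2 by 2; eliminate column x1 from the other rows.
Row 1 update in column w2: 0 − 2·(1/2) = -1.

-1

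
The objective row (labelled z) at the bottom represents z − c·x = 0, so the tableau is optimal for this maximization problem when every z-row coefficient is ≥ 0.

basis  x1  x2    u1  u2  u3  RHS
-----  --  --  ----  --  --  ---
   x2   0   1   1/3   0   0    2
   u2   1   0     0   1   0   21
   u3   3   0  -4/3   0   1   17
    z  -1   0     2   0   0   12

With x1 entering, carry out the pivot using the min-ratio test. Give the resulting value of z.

Ratio test on column x1 — row 1: entry 0 ≤ 0; row 2: 21/1 = 21; row 3: 17/3 = 17/3. Minimum is 17/3 at row 3 (u3 leaves); pivot element 3.
Pivot on row 3; the z-row RHS becomes 12 − (-1)·(17/3) = 53/3.

53/3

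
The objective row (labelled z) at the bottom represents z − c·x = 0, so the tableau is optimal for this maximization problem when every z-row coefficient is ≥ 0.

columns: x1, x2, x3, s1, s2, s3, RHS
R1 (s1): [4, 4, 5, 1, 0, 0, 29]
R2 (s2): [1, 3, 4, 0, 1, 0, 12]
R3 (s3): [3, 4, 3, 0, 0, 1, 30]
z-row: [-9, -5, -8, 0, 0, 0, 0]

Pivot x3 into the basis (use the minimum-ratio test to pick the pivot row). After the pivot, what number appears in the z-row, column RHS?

24

Ratio test on column x3 — row 1: 29/5 = 29/5; row 2: 12/4 = 3; row 3: 30/3 = 10. Minimum is 3 at row 2 (s2 leaves); pivot element 4.
Divide row 2 by 4; eliminate column x3 from the other rows.
z-row update in column RHS: 0 − (-8)·3 = 24.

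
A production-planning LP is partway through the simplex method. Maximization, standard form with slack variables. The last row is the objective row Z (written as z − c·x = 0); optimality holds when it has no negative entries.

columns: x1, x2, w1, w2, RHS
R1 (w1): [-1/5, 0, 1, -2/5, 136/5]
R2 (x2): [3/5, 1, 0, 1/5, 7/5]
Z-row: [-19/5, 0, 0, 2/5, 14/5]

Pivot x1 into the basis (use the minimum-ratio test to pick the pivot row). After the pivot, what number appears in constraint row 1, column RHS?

Ratio test on column x1 — row 1: entry -1/5 ≤ 0; row 2: (7/5)/(3/5) = 7/3. Minimum is 7/3 at row 2 (x2 leaves); pivot element 3/5.
Divide row 2 by 3/5; eliminate column x1 from the other rows.
Row 1 update in column RHS: 136/5 − (-1/5)·(7/3) = 83/3.

83/3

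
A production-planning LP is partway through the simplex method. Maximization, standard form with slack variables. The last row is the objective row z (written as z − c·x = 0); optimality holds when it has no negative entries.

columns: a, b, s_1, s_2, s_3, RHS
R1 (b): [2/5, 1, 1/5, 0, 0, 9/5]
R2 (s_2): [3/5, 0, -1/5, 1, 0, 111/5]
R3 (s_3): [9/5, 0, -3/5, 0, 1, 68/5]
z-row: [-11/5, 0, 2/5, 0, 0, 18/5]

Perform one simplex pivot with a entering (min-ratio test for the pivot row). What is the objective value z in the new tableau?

27/2

Ratio test on column a — row 1: (9/5)/(2/5) = 9/2; row 2: (111/5)/(3/5) = 37; row 3: (68/5)/(9/5) = 68/9. Minimum is 9/2 at row 1 (b leaves); pivot element 2/5.
Pivot on row 1; the z-row RHS becomes 18/5 − (-11/5)·(9/2) = 27/2.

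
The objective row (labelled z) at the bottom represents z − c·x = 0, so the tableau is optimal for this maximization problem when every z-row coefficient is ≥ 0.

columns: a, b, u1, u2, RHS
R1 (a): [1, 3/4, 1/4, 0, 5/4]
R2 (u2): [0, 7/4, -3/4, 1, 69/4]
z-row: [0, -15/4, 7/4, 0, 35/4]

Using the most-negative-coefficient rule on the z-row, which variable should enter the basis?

Negative z-row entries: b: -15/4.
The most negative is -15/4 in column b, so b enters.

b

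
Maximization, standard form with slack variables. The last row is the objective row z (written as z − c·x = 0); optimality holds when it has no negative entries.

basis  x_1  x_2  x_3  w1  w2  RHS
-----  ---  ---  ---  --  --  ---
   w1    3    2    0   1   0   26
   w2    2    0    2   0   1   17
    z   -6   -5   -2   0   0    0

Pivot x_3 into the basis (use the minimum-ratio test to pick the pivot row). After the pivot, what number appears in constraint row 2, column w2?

Ratio test on column x_3 — row 1: entry 0 ≤ 0; row 2: 17/2 = 17/2. Minimum is 17/2 at row 2 (w2 leaves); pivot element 2.
Divide row 2 by 2; eliminate column x_3 from the other rows.
In the new row 2, the w2 entry is the old entry divided by the pivot: 1/2 = 1/2.

1/2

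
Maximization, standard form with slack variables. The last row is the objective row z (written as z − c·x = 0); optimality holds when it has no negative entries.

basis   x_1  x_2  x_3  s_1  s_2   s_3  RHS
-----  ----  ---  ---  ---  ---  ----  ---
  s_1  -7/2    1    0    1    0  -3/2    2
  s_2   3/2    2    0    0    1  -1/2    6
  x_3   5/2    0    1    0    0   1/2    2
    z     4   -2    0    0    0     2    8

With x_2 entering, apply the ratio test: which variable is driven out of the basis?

s_1

Column x_2 entries and ratios — s_1: 2/1 = 2; s_2: 6/2 = 3; x_3: 0 ≤ 0, skip.
Smallest ratio is 2 in the row of s_1, so s_1 leaves.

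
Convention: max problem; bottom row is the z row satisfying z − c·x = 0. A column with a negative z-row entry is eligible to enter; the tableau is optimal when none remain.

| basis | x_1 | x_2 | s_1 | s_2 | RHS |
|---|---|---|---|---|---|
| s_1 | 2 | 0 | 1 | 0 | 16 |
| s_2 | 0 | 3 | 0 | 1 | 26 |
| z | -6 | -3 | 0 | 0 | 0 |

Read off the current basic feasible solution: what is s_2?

s_2 is basic (row 2); its value is the RHS of that row, 26.

26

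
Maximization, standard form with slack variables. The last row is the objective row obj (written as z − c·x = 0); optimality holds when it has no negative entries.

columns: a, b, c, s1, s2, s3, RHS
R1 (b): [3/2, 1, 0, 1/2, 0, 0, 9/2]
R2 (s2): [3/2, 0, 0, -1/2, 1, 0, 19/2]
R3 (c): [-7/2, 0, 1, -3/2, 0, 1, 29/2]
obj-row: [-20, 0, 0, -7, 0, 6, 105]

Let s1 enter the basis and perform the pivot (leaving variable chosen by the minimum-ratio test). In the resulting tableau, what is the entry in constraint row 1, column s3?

0

Ratio test on column s1 — row 1: (9/2)/(1/2) = 9; row 2: entry -1/2 ≤ 0; row 3: entry -3/2 ≤ 0. Minimum is 9 at row 1 (b leaves); pivot element 1/2.
Divide row 1 by 1/2; eliminate column s1 from the other rows.
In the new row 1, the s3 entry is the old entry divided by the pivot: 0/(1/2) = 0.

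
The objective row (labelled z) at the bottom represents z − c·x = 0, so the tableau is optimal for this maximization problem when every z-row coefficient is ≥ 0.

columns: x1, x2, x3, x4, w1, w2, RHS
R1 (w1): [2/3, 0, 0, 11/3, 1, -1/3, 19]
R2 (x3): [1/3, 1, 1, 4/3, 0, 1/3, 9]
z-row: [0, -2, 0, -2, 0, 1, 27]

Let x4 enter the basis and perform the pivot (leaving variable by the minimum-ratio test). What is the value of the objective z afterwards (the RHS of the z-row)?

Ratio test on column x4 — row 1: 19/(11/3) = 57/11; row 2: 9/(4/3) = 27/4. Minimum is 57/11 at row 1 (w1 leaves); pivot element 11/3.
Pivot on row 1; the z-row RHS becomes 27 − (-2)·(57/11) = 411/11.

411/11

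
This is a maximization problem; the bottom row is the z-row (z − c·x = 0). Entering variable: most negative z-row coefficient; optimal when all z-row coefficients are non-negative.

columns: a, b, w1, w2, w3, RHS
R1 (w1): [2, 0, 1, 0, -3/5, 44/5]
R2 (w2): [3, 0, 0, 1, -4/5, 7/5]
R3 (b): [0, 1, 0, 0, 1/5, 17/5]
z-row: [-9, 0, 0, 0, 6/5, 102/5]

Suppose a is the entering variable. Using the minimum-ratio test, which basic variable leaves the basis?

w2

Column a entries and ratios — w1: (44/5)/2 = 22/5; w2: (7/5)/3 = 7/15; b: 0 ≤ 0, skip.
Smallest ratio is 7/15 in the row of w2, so w2 leaves.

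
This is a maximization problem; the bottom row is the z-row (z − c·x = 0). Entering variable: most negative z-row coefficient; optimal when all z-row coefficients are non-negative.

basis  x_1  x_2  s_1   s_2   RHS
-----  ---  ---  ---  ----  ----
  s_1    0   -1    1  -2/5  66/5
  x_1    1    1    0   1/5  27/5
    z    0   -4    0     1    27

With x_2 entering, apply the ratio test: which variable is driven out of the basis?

Column x_2 entries and ratios — s_1: -1 ≤ 0, skip; x_1: (27/5)/1 = 27/5.
Smallest ratio is 27/5 in the row of x_1, so x_1 leaves.

x_1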